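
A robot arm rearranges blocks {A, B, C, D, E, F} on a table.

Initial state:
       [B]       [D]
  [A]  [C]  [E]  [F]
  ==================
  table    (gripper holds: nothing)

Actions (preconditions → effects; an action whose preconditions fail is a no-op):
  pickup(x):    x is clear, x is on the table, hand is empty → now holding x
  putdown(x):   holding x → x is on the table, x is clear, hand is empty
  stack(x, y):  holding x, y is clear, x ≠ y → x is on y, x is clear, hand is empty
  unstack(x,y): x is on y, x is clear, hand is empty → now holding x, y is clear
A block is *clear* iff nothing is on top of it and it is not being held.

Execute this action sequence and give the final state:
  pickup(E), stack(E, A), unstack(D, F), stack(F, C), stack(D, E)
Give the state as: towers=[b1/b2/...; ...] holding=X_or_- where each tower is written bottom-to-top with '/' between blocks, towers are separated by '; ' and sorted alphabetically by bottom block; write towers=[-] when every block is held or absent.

step 1 (pickup(E)): towers=[A; C/B; F/D] holding=E
step 2 (stack(E, A)): towers=[A/E; C/B; F/D] holding=-
step 3 (unstack(D, F)): towers=[A/E; C/B; F] holding=D
step 4 (stack(F, C)) [no-op]: towers=[A/E; C/B; F] holding=D
step 5 (stack(D, E)): towers=[A/E/D; C/B; F] holding=-

towers=[A/E/D; C/B; F] holding=-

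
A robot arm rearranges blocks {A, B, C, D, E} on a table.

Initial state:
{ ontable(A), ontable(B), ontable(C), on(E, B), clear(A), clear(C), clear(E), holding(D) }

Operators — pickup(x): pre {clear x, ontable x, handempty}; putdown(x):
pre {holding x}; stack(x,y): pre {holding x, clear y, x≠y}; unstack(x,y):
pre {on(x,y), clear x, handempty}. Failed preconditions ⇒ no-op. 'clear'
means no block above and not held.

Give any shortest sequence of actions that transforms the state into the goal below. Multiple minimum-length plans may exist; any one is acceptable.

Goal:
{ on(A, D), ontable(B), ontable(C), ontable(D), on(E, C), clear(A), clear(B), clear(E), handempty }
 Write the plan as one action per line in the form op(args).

putdown(D)
pickup(A)
stack(A, D)
unstack(E, B)
stack(E, C)

step 1 (putdown(D)): towers=[A; B/E; C; D] holding=-
step 2 (pickup(A)): towers=[B/E; C; D] holding=A
step 3 (stack(A, D)): towers=[B/E; C; D/A] holding=-
step 4 (unstack(E, B)): towers=[B; C; D/A] holding=E
step 5 (stack(E, C)): towers=[B; C/E; D/A] holding=-
goal check: towers=[B; C/E; D/A] holding=- — reached (length 5, optimal by BFS)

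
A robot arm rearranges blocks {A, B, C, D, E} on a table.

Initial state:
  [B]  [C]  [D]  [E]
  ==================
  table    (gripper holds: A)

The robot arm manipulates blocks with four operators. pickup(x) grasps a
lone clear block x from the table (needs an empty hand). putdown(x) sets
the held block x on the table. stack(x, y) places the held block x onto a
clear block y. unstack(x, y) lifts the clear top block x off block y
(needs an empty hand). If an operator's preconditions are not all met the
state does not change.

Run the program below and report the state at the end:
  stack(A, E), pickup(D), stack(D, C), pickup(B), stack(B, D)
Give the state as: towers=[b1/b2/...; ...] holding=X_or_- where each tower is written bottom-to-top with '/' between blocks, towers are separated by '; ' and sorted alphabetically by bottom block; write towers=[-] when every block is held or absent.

towers=[C/D/B; E/A] holding=-

step 1 (stack(A, E)): towers=[B; C; D; E/A] holding=-
step 2 (pickup(D)): towers=[B; C; E/A] holding=D
step 3 (stack(D, C)): towers=[B; C/D; E/A] holding=-
step 4 (pickup(B)): towers=[C/D; E/A] holding=B
step 5 (stack(B, D)): towers=[C/D/B; E/A] holding=-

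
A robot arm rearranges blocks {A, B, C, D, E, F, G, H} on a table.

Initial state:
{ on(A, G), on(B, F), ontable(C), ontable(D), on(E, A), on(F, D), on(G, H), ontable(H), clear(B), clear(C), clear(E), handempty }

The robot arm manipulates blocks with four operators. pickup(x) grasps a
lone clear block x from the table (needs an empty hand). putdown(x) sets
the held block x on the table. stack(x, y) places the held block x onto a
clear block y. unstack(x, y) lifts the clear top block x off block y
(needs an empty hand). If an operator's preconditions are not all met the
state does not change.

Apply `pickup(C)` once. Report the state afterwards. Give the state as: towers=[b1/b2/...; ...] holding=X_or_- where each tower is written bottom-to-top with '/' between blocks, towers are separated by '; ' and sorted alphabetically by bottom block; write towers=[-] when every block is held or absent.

before: towers=[C; D/F/B; H/G/A/E] holding=-
pre[pickup(C)]: clear(C) ok, ontable(C) ok, handempty ok
all met → apply pickup(C)
after:  towers=[D/F/B; H/G/A/E] holding=C

towers=[D/F/B; H/G/A/E] holding=C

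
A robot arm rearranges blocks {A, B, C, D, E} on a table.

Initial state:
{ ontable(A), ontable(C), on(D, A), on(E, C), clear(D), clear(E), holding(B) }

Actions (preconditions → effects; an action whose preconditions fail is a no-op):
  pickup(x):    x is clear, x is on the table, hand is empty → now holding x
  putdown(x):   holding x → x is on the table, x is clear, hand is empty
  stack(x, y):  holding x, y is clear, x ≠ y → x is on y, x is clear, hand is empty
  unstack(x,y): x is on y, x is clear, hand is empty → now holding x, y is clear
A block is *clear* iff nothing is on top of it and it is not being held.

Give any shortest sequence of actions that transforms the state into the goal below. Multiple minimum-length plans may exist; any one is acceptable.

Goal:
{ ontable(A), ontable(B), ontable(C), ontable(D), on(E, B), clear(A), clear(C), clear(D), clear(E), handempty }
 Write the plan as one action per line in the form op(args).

step 1 (putdown(B)): towers=[A/D; B; C/E] holding=-
step 2 (unstack(D, A)): towers=[A; B; C/E] holding=D
step 3 (putdown(D)): towers=[A; B; C/E; D] holding=-
step 4 (unstack(E, C)): towers=[A; B; C; D] holding=E
step 5 (stack(E, B)): towers=[A; B/E; C; D] holding=-
goal check: towers=[A; B/E; C; D] holding=- — reached (length 5, optimal by BFS)

putdown(B)
unstack(D, A)
putdown(D)
unstack(E, C)
stack(E, B)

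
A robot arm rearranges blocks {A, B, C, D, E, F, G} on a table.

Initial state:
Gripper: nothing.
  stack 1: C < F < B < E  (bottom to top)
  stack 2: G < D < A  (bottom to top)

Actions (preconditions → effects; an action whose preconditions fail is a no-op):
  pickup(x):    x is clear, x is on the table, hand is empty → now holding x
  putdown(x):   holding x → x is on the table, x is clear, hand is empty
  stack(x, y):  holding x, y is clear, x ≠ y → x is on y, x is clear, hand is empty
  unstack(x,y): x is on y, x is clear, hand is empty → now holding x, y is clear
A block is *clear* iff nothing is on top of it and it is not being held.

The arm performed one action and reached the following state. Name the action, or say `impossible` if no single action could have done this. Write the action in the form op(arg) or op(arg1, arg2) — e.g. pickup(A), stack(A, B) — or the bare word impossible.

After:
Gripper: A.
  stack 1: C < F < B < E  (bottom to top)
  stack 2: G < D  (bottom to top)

target: towers=[C/F/B/E; G/D] holding=A
     unstack(A, D) → towers=[C/F/B/E; G/D] holding=A  ← match
     unstack(E, B) → towers=[C/F/B; G/D/A] holding=E

unstack(A, D)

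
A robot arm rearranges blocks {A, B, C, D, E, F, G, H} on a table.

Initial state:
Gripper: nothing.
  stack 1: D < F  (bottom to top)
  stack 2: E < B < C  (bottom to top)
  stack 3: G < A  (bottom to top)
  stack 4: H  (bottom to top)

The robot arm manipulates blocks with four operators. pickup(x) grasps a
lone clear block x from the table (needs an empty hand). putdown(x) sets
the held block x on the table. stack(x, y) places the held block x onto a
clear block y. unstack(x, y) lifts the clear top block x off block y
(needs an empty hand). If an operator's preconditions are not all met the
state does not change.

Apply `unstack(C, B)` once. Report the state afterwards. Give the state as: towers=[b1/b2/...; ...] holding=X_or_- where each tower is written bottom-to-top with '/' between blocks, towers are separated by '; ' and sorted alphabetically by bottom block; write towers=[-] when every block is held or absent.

before: towers=[D/F; E/B/C; G/A; H] holding=-
pre[unstack(C, B)]: on(C,B) yes, clear(C) yes, handempty yes
all met → apply unstack(C, B)
after:  towers=[D/F; E/B; G/A; H] holding=C

towers=[D/F; E/B; G/A; H] holding=C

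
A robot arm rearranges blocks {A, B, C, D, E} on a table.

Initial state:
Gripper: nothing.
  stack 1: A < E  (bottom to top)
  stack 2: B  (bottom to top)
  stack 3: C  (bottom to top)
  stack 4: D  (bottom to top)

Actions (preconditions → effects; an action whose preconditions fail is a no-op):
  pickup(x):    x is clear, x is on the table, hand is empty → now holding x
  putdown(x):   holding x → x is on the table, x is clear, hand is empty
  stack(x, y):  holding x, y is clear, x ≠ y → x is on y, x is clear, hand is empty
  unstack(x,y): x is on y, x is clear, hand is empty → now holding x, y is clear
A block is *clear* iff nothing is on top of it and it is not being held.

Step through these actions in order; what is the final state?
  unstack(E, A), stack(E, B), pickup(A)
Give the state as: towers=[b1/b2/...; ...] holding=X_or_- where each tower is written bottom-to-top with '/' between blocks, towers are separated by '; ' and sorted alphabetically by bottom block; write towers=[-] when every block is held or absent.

step 1 (unstack(E, A)): towers=[A; B; C; D] holding=E
step 2 (stack(E, B)): towers=[A; B/E; C; D] holding=-
step 3 (pickup(A)): towers=[B/E; C; D] holding=A

towers=[B/E; C; D] holding=A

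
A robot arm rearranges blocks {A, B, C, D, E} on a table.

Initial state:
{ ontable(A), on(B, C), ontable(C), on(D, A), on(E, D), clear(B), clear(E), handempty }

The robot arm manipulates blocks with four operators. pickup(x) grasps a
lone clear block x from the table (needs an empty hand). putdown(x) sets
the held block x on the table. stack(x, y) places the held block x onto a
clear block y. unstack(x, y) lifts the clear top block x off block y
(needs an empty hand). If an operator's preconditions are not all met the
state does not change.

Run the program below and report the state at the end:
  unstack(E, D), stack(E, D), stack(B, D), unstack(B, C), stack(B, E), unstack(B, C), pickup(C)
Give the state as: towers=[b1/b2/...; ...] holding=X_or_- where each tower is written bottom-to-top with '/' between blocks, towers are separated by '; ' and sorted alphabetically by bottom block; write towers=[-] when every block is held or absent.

step 1 (unstack(E, D)): towers=[A/D; C/B] holding=E
step 2 (stack(E, D)): towers=[A/D/E; C/B] holding=-
step 3 (stack(B, D)) [no-op]: towers=[A/D/E; C/B] holding=-
step 4 (unstack(B, C)): towers=[A/D/E; C] holding=B
step 5 (stack(B, E)): towers=[A/D/E/B; C] holding=-
step 6 (unstack(B, C)) [no-op]: towers=[A/D/E/B; C] holding=-
step 7 (pickup(C)): towers=[A/D/E/B] holding=C

towers=[A/D/E/B] holding=C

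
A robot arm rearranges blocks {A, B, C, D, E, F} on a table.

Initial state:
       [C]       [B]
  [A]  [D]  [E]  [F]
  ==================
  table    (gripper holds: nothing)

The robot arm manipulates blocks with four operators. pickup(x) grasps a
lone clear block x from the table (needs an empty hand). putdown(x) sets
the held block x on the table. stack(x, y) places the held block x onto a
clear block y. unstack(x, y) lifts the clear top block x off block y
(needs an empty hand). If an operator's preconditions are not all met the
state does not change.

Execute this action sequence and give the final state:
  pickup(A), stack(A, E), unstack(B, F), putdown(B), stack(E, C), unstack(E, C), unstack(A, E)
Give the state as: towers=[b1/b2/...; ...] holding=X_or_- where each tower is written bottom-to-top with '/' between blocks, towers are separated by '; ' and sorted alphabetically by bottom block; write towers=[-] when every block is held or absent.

step 1 (pickup(A)): towers=[D/C; E; F/B] holding=A
step 2 (stack(A, E)): towers=[D/C; E/A; F/B] holding=-
step 3 (unstack(B, F)): towers=[D/C; E/A; F] holding=B
step 4 (putdown(B)): towers=[B; D/C; E/A; F] holding=-
step 5 (stack(E, C)) [no-op]: towers=[B; D/C; E/A; F] holding=-
step 6 (unstack(E, C)) [no-op]: towers=[B; D/C; E/A; F] holding=-
step 7 (unstack(A, E)): towers=[B; D/C; E; F] holding=A

towers=[B; D/C; E; F] holding=A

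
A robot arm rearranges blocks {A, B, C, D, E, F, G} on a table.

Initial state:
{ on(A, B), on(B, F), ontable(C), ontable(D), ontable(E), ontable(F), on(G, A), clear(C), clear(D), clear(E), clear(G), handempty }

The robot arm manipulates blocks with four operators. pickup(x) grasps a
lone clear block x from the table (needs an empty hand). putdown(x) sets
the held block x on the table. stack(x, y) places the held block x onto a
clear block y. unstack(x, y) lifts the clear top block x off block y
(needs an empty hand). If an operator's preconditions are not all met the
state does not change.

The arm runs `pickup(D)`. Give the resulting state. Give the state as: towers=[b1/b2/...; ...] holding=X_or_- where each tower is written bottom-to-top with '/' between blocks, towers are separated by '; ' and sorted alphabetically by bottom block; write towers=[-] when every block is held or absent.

towers=[C; E; F/B/A/G] holding=D

before: towers=[C; D; E; F/B/A/G] holding=-
pre[pickup(D)]: clear(D) ✓, ontable(D) ✓, handempty ✓
all met → apply pickup(D)
after:  towers=[C; E; F/B/A/G] holding=D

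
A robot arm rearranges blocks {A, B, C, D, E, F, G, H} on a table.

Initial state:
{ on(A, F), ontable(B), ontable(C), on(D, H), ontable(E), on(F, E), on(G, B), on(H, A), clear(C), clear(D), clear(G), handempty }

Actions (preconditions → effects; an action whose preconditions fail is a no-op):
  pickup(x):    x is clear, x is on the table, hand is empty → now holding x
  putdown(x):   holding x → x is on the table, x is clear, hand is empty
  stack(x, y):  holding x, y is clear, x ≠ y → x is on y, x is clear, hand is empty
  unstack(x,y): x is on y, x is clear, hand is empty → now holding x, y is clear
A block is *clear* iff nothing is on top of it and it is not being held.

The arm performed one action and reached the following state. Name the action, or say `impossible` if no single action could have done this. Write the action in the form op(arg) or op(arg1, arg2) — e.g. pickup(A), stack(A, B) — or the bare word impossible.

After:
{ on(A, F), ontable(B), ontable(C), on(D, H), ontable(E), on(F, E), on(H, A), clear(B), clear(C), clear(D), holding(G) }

unstack(G, B)

target: towers=[B; C; E/F/A/H/D] holding=G
     unstack(G, B) → towers=[B; C; E/F/A/H/D] holding=G  ← match
     unstack(D, H) → towers=[B/G; C; E/F/A/H] holding=D
         pickup(C) → towers=[B/G; E/F/A/H/D] holding=C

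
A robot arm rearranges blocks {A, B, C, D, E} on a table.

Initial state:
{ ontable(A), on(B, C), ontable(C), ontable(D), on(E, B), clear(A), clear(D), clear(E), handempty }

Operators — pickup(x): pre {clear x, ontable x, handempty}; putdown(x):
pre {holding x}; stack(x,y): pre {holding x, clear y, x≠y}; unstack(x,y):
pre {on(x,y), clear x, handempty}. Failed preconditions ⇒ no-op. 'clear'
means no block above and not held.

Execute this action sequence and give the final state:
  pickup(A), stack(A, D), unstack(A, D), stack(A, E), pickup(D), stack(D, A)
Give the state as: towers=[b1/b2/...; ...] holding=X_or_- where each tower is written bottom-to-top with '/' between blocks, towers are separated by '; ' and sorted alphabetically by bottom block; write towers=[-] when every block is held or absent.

towers=[C/B/E/A/D] holding=-

step 1 (pickup(A)): towers=[C/B/E; D] holding=A
step 2 (stack(A, D)): towers=[C/B/E; D/A] holding=-
step 3 (unstack(A, D)): towers=[C/B/E; D] holding=A
step 4 (stack(A, E)): towers=[C/B/E/A; D] holding=-
step 5 (pickup(D)): towers=[C/B/E/A] holding=D
step 6 (stack(D, A)): towers=[C/B/E/A/D] holding=-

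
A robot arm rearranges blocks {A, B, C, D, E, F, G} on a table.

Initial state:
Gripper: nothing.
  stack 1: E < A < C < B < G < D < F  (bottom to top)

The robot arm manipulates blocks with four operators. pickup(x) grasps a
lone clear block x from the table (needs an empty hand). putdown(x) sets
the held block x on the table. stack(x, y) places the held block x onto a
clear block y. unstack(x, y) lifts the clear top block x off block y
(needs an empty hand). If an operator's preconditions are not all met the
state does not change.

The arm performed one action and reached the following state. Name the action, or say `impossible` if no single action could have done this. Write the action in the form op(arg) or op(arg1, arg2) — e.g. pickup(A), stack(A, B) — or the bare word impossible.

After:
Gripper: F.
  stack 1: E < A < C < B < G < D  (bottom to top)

unstack(F, D)

target: towers=[E/A/C/B/G/D] holding=F
     unstack(F, D) → towers=[E/A/C/B/G/D] holding=F  ← match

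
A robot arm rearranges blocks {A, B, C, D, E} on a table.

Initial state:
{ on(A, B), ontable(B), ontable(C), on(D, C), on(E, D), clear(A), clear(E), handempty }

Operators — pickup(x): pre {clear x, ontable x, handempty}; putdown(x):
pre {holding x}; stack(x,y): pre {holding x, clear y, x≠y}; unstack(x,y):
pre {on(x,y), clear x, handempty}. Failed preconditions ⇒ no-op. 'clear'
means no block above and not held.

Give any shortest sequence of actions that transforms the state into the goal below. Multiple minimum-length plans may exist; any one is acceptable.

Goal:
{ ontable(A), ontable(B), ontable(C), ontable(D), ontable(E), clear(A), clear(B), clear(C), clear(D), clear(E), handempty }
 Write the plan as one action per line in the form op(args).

unstack(A, B)
putdown(A)
unstack(E, D)
putdown(E)
unstack(D, C)
putdown(D)

step 1 (unstack(A, B)): towers=[B; C/D/E] holding=A
step 2 (putdown(A)): towers=[A; B; C/D/E] holding=-
step 3 (unstack(E, D)): towers=[A; B; C/D] holding=E
step 4 (putdown(E)): towers=[A; B; C/D; E] holding=-
step 5 (unstack(D, C)): towers=[A; B; C; E] holding=D
step 6 (putdown(D)): towers=[A; B; C; D; E] holding=-
goal check: towers=[A; B; C; D; E] holding=- — reached (length 6, optimal by BFS)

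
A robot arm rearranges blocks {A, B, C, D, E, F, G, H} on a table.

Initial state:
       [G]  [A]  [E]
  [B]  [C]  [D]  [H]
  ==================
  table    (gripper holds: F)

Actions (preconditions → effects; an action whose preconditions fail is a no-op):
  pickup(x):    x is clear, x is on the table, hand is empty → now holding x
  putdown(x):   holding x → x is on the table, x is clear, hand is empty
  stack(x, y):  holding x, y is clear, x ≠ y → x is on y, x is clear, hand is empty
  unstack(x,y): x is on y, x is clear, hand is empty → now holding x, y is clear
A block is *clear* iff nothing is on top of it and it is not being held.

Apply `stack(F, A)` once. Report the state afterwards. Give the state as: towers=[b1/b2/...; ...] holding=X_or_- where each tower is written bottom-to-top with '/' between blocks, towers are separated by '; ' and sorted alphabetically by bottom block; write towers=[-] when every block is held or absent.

before: towers=[B; C/G; D/A; H/E] holding=F
pre[stack(F, A)]: holding(F) ok, clear(A) ok, F≠A ok
all met → apply stack(F, A)
after:  towers=[B; C/G; D/A/F; H/E] holding=-

towers=[B; C/G; D/A/F; H/E] holding=-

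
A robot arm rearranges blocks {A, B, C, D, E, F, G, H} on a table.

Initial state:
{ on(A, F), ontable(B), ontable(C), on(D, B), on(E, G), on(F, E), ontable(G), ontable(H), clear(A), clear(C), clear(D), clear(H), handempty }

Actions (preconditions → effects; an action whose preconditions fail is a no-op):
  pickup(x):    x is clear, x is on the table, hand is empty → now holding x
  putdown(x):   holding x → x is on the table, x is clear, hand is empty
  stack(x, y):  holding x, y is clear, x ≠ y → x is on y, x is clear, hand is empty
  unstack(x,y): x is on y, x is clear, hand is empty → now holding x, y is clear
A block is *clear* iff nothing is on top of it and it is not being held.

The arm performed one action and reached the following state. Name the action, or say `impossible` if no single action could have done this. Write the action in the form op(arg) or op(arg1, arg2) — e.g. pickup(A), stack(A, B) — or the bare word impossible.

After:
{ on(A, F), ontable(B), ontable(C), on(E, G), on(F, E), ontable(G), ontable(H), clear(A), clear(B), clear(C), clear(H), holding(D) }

target: towers=[B; C; G/E/F/A; H] holding=D
     unstack(A, F) → towers=[B/D; C; G/E/F; H] holding=A
         pickup(H) → towers=[B/D; C; G/E/F/A] holding=H
     unstack(D, B) → towers=[B; C; G/E/F/A; H] holding=D  ← match
         pickup(C) → towers=[B/D; G/E/F/A; H] holding=C

unstack(D, B)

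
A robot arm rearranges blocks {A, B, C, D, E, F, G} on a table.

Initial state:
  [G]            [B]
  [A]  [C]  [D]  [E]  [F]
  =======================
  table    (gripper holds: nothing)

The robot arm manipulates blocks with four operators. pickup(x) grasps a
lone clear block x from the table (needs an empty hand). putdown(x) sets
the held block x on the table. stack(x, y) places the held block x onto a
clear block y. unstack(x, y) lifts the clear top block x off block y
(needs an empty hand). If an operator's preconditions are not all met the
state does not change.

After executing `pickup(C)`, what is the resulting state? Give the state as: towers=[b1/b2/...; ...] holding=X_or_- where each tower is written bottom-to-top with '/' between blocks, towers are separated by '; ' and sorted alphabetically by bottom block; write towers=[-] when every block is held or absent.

before: towers=[A/G; C; D; E/B; F] holding=-
pre[pickup(C)]: clear(C) ok, ontable(C) ok, handempty ok
all met → apply pickup(C)
after:  towers=[A/G; D; E/B; F] holding=C

towers=[A/G; D; E/B; F] holding=C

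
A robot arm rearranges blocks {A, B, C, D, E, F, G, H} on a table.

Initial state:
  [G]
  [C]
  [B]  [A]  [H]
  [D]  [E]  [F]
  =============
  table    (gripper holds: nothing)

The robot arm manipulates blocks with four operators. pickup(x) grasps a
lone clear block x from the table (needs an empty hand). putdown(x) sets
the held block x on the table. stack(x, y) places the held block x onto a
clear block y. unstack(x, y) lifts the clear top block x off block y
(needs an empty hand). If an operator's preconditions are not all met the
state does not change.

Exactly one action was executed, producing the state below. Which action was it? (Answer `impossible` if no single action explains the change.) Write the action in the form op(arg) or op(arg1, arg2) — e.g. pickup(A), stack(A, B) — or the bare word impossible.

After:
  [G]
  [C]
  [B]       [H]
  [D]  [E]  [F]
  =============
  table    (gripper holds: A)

target: towers=[D/B/C/G; E; F/H] holding=A
     unstack(G, C) → towers=[D/B/C; E/A; F/H] holding=G
     unstack(A, E) → towers=[D/B/C/G; E; F/H] holding=A  ← match
     unstack(H, F) → towers=[D/B/C/G; E/A; F] holding=H

unstack(A, E)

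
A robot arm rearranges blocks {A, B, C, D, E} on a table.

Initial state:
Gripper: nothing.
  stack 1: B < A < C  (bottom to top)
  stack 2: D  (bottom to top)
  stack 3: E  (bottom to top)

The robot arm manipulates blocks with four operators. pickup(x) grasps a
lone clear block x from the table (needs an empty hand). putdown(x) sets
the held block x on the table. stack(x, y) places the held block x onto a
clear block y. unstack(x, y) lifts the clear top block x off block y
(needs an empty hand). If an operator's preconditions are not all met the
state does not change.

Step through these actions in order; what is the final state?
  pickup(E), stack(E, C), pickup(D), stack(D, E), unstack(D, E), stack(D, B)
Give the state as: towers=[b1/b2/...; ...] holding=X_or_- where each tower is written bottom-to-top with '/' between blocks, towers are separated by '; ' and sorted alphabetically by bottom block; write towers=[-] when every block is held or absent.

step 1 (pickup(E)): towers=[B/A/C; D] holding=E
step 2 (stack(E, C)): towers=[B/A/C/E; D] holding=-
step 3 (pickup(D)): towers=[B/A/C/E] holding=D
step 4 (stack(D, E)): towers=[B/A/C/E/D] holding=-
step 5 (unstack(D, E)): towers=[B/A/C/E] holding=D
step 6 (stack(D, B)) [no-op]: towers=[B/A/C/E] holding=D

towers=[B/A/C/E] holding=D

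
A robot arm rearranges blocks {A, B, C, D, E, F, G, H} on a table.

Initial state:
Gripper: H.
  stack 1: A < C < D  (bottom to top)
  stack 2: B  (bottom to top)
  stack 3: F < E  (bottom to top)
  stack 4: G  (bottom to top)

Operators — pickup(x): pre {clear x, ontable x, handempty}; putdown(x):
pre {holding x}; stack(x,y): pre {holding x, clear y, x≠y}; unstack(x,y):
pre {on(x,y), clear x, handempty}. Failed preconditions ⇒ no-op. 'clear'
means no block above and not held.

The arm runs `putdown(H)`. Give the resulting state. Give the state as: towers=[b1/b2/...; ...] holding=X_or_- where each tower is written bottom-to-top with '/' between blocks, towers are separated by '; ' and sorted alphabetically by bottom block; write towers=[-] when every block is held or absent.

before: towers=[A/C/D; B; F/E; G] holding=H
pre[putdown(H)]: holding(H) ✓
all met → apply putdown(H)
after:  towers=[A/C/D; B; F/E; G; H] holding=-

towers=[A/C/D; B; F/E; G; H] holding=-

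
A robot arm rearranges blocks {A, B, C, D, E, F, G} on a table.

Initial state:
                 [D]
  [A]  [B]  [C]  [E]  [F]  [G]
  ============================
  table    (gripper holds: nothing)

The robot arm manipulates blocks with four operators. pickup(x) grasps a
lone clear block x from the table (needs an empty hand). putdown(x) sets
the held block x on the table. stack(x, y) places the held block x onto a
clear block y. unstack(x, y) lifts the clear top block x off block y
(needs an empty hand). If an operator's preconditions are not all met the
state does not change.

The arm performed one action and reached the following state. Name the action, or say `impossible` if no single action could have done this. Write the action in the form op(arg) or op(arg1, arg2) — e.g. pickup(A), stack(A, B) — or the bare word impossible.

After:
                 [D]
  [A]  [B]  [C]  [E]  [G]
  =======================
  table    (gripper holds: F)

target: towers=[A; B; C; E/D; G] holding=F
         pickup(B) → towers=[A; C; E/D; F; G] holding=B
         pickup(F) → towers=[A; B; C; E/D; G] holding=F  ← match
         pickup(G) → towers=[A; B; C; E/D; F] holding=G
     unstack(D, E) → towers=[A; B; C; E; F; G] holding=D
         pickup(A) → towers=[B; C; E/D; F; G] holding=A
         pickup(C) → towers=[A; B; E/D; F; G] holding=C

pickup(F)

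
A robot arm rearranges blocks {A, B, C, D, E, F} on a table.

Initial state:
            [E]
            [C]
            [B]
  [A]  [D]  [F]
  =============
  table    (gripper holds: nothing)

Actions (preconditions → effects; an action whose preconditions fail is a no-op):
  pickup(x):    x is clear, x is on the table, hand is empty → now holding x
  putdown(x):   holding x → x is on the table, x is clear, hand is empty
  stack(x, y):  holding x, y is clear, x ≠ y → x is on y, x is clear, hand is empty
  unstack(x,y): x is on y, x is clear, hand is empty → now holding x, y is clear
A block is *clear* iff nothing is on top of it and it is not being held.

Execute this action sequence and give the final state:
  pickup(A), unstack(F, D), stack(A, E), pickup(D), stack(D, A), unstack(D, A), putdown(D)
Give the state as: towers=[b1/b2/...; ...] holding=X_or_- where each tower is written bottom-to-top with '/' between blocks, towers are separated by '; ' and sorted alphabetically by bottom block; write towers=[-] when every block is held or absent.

step 1 (pickup(A)): towers=[D; F/B/C/E] holding=A
step 2 (unstack(F, D)) [no-op]: towers=[D; F/B/C/E] holding=A
step 3 (stack(A, E)): towers=[D; F/B/C/E/A] holding=-
step 4 (pickup(D)): towers=[F/B/C/E/A] holding=D
step 5 (stack(D, A)): towers=[F/B/C/E/A/D] holding=-
step 6 (unstack(D, A)): towers=[F/B/C/E/A] holding=D
step 7 (putdown(D)): towers=[D; F/B/C/E/A] holding=-

towers=[D; F/B/C/E/A] holding=-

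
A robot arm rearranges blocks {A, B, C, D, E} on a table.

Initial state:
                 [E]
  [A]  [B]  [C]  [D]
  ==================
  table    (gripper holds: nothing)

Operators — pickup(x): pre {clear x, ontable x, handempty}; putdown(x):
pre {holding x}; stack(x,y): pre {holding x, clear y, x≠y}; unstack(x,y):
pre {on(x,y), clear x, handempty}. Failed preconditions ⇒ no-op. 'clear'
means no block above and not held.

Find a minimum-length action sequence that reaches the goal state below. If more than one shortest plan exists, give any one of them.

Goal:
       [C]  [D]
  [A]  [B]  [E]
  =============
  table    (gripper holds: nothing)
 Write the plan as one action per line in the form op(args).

step 1 (unstack(E, D)): towers=[A; B; C; D] holding=E
step 2 (putdown(E)): towers=[A; B; C; D; E] holding=-
step 3 (pickup(D)): towers=[A; B; C; E] holding=D
step 4 (stack(D, E)): towers=[A; B; C; E/D] holding=-
step 5 (pickup(C)): towers=[A; B; E/D] holding=C
step 6 (stack(C, B)): towers=[A; B/C; E/D] holding=-
goal check: towers=[A; B/C; E/D] holding=- — reached (length 6, optimal by BFS)

unstack(E, D)
putdown(E)
pickup(D)
stack(D, E)
pickup(C)
stack(C, B)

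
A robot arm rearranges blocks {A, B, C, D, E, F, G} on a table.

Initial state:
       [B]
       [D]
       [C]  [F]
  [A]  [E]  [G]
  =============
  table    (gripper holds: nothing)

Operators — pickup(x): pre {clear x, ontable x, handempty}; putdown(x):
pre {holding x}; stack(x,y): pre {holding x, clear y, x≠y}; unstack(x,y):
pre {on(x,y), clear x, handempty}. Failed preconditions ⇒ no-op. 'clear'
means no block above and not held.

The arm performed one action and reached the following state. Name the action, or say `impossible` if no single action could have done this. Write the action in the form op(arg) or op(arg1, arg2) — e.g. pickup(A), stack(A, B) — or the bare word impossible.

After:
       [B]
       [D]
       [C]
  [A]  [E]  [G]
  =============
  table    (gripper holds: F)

unstack(F, G)

target: towers=[A; E/C/D/B; G] holding=F
     unstack(B, D) → towers=[A; E/C/D; G/F] holding=B
     unstack(F, G) → towers=[A; E/C/D/B; G] holding=F  ← match
         pickup(A) → towers=[E/C/D/B; G/F] holding=A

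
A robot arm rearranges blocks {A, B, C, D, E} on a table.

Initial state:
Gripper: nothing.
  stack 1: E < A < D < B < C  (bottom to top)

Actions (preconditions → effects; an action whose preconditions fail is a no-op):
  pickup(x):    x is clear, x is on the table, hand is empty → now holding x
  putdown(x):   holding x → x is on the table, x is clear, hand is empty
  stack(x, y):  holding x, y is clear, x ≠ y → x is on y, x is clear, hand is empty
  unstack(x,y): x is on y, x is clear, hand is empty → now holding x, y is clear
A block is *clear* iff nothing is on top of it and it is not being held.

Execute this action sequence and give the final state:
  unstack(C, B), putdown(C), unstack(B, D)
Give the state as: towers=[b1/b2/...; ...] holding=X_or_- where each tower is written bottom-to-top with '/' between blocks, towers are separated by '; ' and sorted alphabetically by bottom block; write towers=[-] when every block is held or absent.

step 1 (unstack(C, B)): towers=[E/A/D/B] holding=C
step 2 (putdown(C)): towers=[C; E/A/D/B] holding=-
step 3 (unstack(B, D)): towers=[C; E/A/D] holding=B

towers=[C; E/A/D] holding=B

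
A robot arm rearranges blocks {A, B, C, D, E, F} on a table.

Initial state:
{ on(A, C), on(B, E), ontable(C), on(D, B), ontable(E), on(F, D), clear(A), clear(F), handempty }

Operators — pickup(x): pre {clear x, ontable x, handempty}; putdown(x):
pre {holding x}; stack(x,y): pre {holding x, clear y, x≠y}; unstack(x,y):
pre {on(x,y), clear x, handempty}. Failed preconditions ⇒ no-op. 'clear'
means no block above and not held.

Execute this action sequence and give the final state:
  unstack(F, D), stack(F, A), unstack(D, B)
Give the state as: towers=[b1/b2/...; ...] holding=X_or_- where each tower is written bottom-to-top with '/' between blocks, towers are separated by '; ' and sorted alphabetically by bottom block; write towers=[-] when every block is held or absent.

step 1 (unstack(F, D)): towers=[C/A; E/B/D] holding=F
step 2 (stack(F, A)): towers=[C/A/F; E/B/D] holding=-
step 3 (unstack(D, B)): towers=[C/A/F; E/B] holding=D

towers=[C/A/F; E/B] holding=D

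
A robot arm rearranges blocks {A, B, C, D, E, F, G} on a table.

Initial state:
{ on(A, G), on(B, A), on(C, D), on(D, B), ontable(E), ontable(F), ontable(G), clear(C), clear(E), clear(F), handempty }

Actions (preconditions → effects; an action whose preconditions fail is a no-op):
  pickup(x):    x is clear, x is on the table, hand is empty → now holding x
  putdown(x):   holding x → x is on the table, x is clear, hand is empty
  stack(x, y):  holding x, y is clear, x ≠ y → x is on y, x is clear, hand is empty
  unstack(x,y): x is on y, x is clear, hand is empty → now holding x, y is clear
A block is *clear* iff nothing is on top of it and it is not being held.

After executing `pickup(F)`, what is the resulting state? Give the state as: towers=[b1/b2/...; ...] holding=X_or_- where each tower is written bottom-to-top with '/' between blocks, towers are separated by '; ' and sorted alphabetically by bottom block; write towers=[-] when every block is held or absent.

towers=[E; G/A/B/D/C] holding=F

before: towers=[E; F; G/A/B/D/C] holding=-
pre[pickup(F)]: clear(F) ok, ontable(F) ok, handempty ok
all met → apply pickup(F)
after:  towers=[E; G/A/B/D/C] holding=F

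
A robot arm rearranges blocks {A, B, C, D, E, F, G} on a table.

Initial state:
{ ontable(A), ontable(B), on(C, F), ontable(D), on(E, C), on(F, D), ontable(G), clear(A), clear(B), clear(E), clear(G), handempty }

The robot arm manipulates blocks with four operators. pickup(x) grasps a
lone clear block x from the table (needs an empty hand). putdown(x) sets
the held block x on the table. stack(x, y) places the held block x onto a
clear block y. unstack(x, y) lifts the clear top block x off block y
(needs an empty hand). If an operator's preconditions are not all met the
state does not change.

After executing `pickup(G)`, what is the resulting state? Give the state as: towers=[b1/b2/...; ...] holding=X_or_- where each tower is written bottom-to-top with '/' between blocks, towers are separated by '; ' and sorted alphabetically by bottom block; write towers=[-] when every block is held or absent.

towers=[A; B; D/F/C/E] holding=G

before: towers=[A; B; D/F/C/E; G] holding=-
pre[pickup(G)]: clear(G) ✓, ontable(G) ✓, handempty ✓
all met → apply pickup(G)
after:  towers=[A; B; D/F/C/E] holding=G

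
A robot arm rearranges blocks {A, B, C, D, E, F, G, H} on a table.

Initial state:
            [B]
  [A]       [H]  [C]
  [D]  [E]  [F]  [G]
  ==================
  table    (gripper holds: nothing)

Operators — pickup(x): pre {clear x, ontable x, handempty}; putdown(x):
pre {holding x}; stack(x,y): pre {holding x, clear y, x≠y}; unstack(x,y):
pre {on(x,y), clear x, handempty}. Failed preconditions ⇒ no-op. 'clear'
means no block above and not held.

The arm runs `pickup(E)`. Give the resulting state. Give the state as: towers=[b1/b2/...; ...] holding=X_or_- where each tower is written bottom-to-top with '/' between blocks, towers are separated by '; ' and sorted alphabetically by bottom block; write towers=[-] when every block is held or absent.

before: towers=[D/A; E; F/H/B; G/C] holding=-
pre[pickup(E)]: clear(E) ok, ontable(E) ok, handempty ok
all met → apply pickup(E)
after:  towers=[D/A; F/H/B; G/C] holding=E

towers=[D/A; F/H/B; G/C] holding=E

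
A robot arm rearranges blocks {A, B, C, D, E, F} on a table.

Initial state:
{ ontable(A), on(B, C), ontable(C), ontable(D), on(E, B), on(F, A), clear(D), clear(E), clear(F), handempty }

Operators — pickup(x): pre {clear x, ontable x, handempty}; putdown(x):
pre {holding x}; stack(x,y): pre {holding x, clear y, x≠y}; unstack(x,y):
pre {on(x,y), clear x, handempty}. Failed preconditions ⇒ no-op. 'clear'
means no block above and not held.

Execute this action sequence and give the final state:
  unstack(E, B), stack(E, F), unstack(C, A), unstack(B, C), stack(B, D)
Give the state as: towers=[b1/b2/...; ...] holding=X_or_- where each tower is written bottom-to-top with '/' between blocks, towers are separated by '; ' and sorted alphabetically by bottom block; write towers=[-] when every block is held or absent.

step 1 (unstack(E, B)): towers=[A/F; C/B; D] holding=E
step 2 (stack(E, F)): towers=[A/F/E; C/B; D] holding=-
step 3 (unstack(C, A)) [no-op]: towers=[A/F/E; C/B; D] holding=-
step 4 (unstack(B, C)): towers=[A/F/E; C; D] holding=B
step 5 (stack(B, D)): towers=[A/F/E; C; D/B] holding=-

towers=[A/F/E; C; D/B] holding=-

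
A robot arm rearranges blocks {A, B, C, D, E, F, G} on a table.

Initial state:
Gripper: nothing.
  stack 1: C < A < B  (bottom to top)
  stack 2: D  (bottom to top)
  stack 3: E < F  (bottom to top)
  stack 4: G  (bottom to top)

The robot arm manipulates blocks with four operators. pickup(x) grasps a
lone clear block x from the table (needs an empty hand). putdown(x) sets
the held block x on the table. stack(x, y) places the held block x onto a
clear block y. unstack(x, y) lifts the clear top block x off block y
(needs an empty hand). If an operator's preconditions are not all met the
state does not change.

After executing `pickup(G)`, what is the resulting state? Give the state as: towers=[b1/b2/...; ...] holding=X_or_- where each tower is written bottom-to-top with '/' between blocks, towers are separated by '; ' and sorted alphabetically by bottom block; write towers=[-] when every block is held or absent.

towers=[C/A/B; D; E/F] holding=G

before: towers=[C/A/B; D; E/F; G] holding=-
pre[pickup(G)]: clear(G) ok, ontable(G) ok, handempty ok
all met → apply pickup(G)
after:  towers=[C/A/B; D; E/F] holding=G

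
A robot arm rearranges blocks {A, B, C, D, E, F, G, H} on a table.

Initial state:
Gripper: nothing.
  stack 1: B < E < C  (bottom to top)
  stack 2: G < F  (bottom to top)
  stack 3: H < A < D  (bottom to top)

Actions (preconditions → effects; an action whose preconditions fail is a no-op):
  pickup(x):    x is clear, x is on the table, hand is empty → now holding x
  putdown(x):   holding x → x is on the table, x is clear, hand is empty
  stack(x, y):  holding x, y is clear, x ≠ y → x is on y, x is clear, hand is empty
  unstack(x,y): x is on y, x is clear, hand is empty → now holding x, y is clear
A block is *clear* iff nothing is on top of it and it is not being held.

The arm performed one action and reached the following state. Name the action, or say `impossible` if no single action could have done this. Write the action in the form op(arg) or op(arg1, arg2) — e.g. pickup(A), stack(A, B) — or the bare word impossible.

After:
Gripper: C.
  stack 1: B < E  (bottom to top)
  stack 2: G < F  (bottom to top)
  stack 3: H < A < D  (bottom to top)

target: towers=[B/E; G/F; H/A/D] holding=C
     unstack(F, G) → towers=[B/E/C; G; H/A/D] holding=F
     unstack(D, A) → towers=[B/E/C; G/F; H/A] holding=D
     unstack(C, E) → towers=[B/E; G/F; H/A/D] holding=C  ← match

unstack(C, E)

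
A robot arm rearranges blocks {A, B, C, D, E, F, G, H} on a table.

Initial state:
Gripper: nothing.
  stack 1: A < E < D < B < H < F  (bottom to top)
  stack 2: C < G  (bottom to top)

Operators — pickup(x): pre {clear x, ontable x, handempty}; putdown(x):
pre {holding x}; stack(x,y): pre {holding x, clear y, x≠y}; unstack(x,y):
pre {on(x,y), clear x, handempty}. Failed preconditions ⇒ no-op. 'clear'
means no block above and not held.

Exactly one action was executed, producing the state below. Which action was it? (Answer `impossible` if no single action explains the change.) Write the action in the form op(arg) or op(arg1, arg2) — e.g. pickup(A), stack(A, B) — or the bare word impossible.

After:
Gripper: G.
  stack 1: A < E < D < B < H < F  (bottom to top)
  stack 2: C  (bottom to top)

unstack(G, C)

target: towers=[A/E/D/B/H/F; C] holding=G
     unstack(G, C) → towers=[A/E/D/B/H/F; C] holding=G  ← match
     unstack(F, H) → towers=[A/E/D/B/H; C/G] holding=F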